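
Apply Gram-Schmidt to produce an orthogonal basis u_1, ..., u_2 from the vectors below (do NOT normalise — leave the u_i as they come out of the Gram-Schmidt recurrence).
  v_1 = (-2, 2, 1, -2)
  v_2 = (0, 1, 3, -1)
Orthogonal basis:
  u_1 = (-2, 2, 1, -2)
  u_2 = (14/13, -1/13, 32/13, 1/13)

Apply the Gram-Schmidt recurrence
  u_1 = v_1
  u_i = v_i − Σ_{j<i} ((v_i · u_j) / (u_j · u_j)) · u_j.

Step by step this gives:
  u_1 = (-2, 2, 1, -2)
  u_2 = (14/13, -1/13, 32/13, 1/13)

Orthogonality check:
  u_2 · u_1 = 0 (should be 0)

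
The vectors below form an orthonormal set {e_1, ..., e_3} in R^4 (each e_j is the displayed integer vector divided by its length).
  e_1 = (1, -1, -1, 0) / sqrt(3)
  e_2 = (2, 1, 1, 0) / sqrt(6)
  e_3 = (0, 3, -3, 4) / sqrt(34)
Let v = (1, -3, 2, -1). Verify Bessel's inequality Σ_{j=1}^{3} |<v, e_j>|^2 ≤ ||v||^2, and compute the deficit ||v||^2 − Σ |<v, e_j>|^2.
Σ |<v, e_j>|^2 = 206/17; ||v||^2 = 15; deficit = 49/17

Write each e_j = u_j / sqrt(<u_j, u_j>) where u_j is the displayed integer vector. Then <v, e_j> = <v, u_j> / sqrt(<u_j, u_j>), so |<v, e_j>|^2 = <v, u_j>^2 / <u_j, u_j>.
Coefficients: <v, e_1> = 2/sqrt(3), <v, e_2> = 1/sqrt(6), <v, e_3> = -19/sqrt(34).
Square and sum: Σ |<v, e_j>|^2 = 206/17.
Compute ||v||^2 = v·v = 15.
Deficit = 15 − 206/17 = 49/17 ≥ 0, confirming Bessel's inequality. (The deficit equals ||v − Σ <v,e_j> e_j||^2, the squared distance from v to span{e_j}.)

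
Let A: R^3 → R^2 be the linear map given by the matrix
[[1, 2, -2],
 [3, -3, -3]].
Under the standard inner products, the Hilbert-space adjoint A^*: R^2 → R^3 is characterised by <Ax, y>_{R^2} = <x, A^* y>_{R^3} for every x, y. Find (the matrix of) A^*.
A^* = A^T =
[[1, 3],
 [2, -3],
 [-2, -3]]

For real matrices with standard dot products, the defining identity <Ax, y> = <x, A^* y> gives (Ax)^T y = x^T (A^*) y, i.e. x^T A^T y = x^T (A^*) y. Since this holds for all x, y, we must have A^* = A^T. Therefore
A^* =
[[1, 3],
 [2, -3],
 [-2, -3]].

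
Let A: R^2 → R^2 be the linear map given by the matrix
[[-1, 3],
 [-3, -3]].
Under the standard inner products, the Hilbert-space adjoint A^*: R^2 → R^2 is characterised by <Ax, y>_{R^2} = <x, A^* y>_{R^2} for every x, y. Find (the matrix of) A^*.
A^* = A^T =
[[-1, -3],
 [3, -3]]

For real matrices with standard dot products, the defining identity <Ax, y> = <x, A^* y> gives (Ax)^T y = x^T (A^*) y, i.e. x^T A^T y = x^T (A^*) y. Since this holds for all x, y, we must have A^* = A^T. Therefore
A^* =
[[-1, -3],
 [3, -3]].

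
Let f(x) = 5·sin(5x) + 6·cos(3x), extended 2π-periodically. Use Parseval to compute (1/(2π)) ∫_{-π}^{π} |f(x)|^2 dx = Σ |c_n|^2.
Σ |c_n|^2 = 61/2

Expand |f|^2 and use orthogonality of {sin(nx), cos(mx)} on [-π, π]:
  ∫_{-π}^{π} sin(nx)^2 dx = π, ∫ cos(mx)^2 dx = π, and cross terms integrate to 0.
So ∫_{-π}^{π} f(x)^2 dx = 5^2 · π + 6^2 · π = (25 + 36)π.
Divide by 2π: (25 + 36)/2 = 61/2.
By Parseval, this equals Σ |c_n|^2.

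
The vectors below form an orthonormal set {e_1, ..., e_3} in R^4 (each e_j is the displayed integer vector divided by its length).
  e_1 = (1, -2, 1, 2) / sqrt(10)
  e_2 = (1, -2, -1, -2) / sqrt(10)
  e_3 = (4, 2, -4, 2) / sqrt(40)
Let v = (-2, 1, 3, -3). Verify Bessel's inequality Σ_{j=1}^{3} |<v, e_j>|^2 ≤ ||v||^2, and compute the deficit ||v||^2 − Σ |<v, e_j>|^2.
Σ |<v, e_j>|^2 = 97/5; ||v||^2 = 23; deficit = 18/5

Write each e_j = u_j / sqrt(<u_j, u_j>) where u_j is the displayed integer vector. Then <v, e_j> = <v, u_j> / sqrt(<u_j, u_j>), so |<v, e_j>|^2 = <v, u_j>^2 / <u_j, u_j>.
Coefficients: <v, e_1> = -7/sqrt(10), <v, e_2> = -1/sqrt(10), <v, e_3> = -24/sqrt(40).
Square and sum: Σ |<v, e_j>|^2 = 97/5.
Compute ||v||^2 = v·v = 23.
Deficit = 23 − 97/5 = 18/5 ≥ 0, confirming Bessel's inequality. (The deficit equals ||v − Σ <v,e_j> e_j||^2, the squared distance from v to span{e_j}.)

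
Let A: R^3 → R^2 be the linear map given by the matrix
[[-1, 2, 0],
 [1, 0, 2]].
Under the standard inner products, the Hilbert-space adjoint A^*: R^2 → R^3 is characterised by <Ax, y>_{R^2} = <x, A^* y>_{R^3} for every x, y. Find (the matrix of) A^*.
A^* = A^T =
[[-1, 1],
 [2, 0],
 [0, 2]]

For real matrices with standard dot products, the defining identity <Ax, y> = <x, A^* y> gives (Ax)^T y = x^T (A^*) y, i.e. x^T A^T y = x^T (A^*) y. Since this holds for all x, y, we must have A^* = A^T. Therefore
A^* =
[[-1, 1],
 [2, 0],
 [0, 2]].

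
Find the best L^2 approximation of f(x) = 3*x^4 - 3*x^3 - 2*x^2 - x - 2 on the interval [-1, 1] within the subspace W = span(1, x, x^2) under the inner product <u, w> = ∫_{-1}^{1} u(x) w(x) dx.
g(x) = 4*x^2/7 - 14*x/5 - 79/35

The best approximation g ∈ W is the orthogonal projection of f onto W. Writing g = a_0 + a_1 x + a_2 x^2, the coefficients solve the normal equations G · a = b where
  G_{ij} = <φ_i, φ_j> and b_i = <f, φ_i>, with φ_0 = 1, φ_1 = x, φ_2 = x^2.
G =
  [2, 0, 2/3]
  [0, 2/3, 0]
  [2/3, 0, 2/5],
b = (-62/15, -28/15, -134/105).
Solving gives a_0 = -79/35, a_1 = -14/5, a_2 = 4/7, so
  g(x) = 4*x^2/7 - 14*x/5 - 79/35.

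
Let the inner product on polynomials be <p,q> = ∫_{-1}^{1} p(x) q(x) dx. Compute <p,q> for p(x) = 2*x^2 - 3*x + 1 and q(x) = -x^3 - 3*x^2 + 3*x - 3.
<p,q> = -96/5

Expand the product: p(x)·q(x) = -2*x^5 - 3*x^4 + 14*x^3 - 18*x^2 + 12*x - 3.
∫_{-1}^{1} of each monomial x^k gives [2/(k+1) if k even, 0 if k odd]. Integrating term-by-term (or equivalently evaluating the antiderivative F(x) = -x^6/3 - 3*x^5/5 + 7*x^4/2 - 6*x^3 + 6*x^2 - 3*x at the endpoints):
  F(1) − F(−1) = -13/30 − (563/30) = -96/5.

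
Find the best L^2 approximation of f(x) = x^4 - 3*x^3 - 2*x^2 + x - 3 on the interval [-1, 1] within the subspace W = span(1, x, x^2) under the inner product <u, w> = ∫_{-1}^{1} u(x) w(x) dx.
g(x) = -8*x^2/7 - 4*x/5 - 108/35

The best approximation g ∈ W is the orthogonal projection of f onto W. Writing g = a_0 + a_1 x + a_2 x^2, the coefficients solve the normal equations G · a = b where
  G_{ij} = <φ_i, φ_j> and b_i = <f, φ_i>, with φ_0 = 1, φ_1 = x, φ_2 = x^2.
G =
  [2, 0, 2/3]
  [0, 2/3, 0]
  [2/3, 0, 2/5],
b = (-104/15, -8/15, -88/35).
Solving gives a_0 = -108/35, a_1 = -4/5, a_2 = -8/7, so
  g(x) = -8*x^2/7 - 4*x/5 - 108/35.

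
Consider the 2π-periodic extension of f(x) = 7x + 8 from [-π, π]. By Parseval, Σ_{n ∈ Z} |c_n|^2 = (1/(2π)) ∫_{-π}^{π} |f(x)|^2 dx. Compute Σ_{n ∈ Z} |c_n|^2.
Σ |c_n|^2 = 49π^2/3 + 64

Expand and integrate term by term over [-π, π]:
  ∫ (7x)^2 dx = 49·(2π^3/3); ∫ 2·7·(8)·x dx = 0 (odd integrand); ∫ 8^2 dx = 64·2π.
So (1/(2π)) ∫_{-π}^{π} (7x + 8)^2 dx = 49π^2/3 + 64 = 49π^2/3 + 64.
Parseval ⇒ Σ |c_n|^2 = 49π^2/3 + 64.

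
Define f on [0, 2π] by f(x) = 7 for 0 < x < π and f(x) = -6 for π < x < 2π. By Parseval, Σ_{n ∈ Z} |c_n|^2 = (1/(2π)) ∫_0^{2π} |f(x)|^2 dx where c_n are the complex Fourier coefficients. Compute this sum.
Σ |c_n|^2 = 85/2

Parseval equates the L^2 energy of f (normalised by 1/(2π)) with the ℓ^2 sum of its Fourier coefficients: (1/(2π)) ∫_0^{2π} |f|^2 = Σ |c_n|^2.
Compute the left side: (1/(2π)) [∫_0^π 7^2 dx + ∫_π^{2π} (-6)^2 dx] = (1/(2π)) · (49π + 36π) = (49 + 36)/2 = 85/2.
So Σ_{n ∈ Z} |c_n|^2 = 85/2.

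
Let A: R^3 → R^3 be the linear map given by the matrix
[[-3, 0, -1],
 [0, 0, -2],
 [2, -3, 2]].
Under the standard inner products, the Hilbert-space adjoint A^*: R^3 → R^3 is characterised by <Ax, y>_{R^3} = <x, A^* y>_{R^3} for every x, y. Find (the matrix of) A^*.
A^* = A^T =
[[-3, 0, 2],
 [0, 0, -3],
 [-1, -2, 2]]

For real matrices with standard dot products, the defining identity <Ax, y> = <x, A^* y> gives (Ax)^T y = x^T (A^*) y, i.e. x^T A^T y = x^T (A^*) y. Since this holds for all x, y, we must have A^* = A^T. Therefore
A^* =
[[-3, 0, 2],
 [0, 0, -3],
 [-1, -2, 2]].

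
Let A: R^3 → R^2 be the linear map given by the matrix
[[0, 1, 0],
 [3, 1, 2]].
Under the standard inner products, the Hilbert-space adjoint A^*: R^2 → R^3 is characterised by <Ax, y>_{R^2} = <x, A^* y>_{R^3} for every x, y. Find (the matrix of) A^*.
A^* = A^T =
[[0, 3],
 [1, 1],
 [0, 2]]

For real matrices with standard dot products, the defining identity <Ax, y> = <x, A^* y> gives (Ax)^T y = x^T (A^*) y, i.e. x^T A^T y = x^T (A^*) y. Since this holds for all x, y, we must have A^* = A^T. Therefore
A^* =
[[0, 3],
 [1, 1],
 [0, 2]].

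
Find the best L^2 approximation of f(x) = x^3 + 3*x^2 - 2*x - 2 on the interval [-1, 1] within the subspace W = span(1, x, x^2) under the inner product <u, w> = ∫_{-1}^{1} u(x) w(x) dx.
g(x) = 3*x^2 - 7*x/5 - 2

The best approximation g ∈ W is the orthogonal projection of f onto W. Writing g = a_0 + a_1 x + a_2 x^2, the coefficients solve the normal equations G · a = b where
  G_{ij} = <φ_i, φ_j> and b_i = <f, φ_i>, with φ_0 = 1, φ_1 = x, φ_2 = x^2.
G =
  [2, 0, 2/3]
  [0, 2/3, 0]
  [2/3, 0, 2/5],
b = (-2, -14/15, -2/15).
Solving gives a_0 = -2, a_1 = -7/5, a_2 = 3, so
  g(x) = 3*x^2 - 7*x/5 - 2.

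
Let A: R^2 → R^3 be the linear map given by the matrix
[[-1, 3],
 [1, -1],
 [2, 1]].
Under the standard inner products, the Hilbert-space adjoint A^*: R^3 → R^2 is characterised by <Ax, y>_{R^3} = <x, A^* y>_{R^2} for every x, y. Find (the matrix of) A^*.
A^* = A^T =
[[-1, 1, 2],
 [3, -1, 1]]

For real matrices with standard dot products, the defining identity <Ax, y> = <x, A^* y> gives (Ax)^T y = x^T (A^*) y, i.e. x^T A^T y = x^T (A^*) y. Since this holds for all x, y, we must have A^* = A^T. Therefore
A^* =
[[-1, 1, 2],
 [3, -1, 1]].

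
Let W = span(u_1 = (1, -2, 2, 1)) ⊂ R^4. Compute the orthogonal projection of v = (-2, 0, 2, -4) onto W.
proj_W(v) = (-1/5, 2/5, -2/5, -1/5)

Set up U = [u_1 | ... | u_1] ∈ R^(4×1). The projector onto W = col(U) is P = U (U^T U)^(-1) U^T.
Compute U^T U =
  [10],
and U^T v = (-2).
Solve U^T U · c = U^T v for the coefficients: c = (-1/5). The projection is proj_W(v) = U c.
Check: (v - proj_W(v)) · u_1 = 0  (should be 0).
Result: proj_W(v) = (-1/5, 2/5, -2/5, -1/5).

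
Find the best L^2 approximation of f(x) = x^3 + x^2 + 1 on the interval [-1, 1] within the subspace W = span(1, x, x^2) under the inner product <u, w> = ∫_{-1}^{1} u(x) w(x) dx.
g(x) = x^2 + 3*x/5 + 1

The best approximation g ∈ W is the orthogonal projection of f onto W. Writing g = a_0 + a_1 x + a_2 x^2, the coefficients solve the normal equations G · a = b where
  G_{ij} = <φ_i, φ_j> and b_i = <f, φ_i>, with φ_0 = 1, φ_1 = x, φ_2 = x^2.
G =
  [2, 0, 2/3]
  [0, 2/3, 0]
  [2/3, 0, 2/5],
b = (8/3, 2/5, 16/15).
Solving gives a_0 = 1, a_1 = 3/5, a_2 = 1, so
  g(x) = x^2 + 3*x/5 + 1.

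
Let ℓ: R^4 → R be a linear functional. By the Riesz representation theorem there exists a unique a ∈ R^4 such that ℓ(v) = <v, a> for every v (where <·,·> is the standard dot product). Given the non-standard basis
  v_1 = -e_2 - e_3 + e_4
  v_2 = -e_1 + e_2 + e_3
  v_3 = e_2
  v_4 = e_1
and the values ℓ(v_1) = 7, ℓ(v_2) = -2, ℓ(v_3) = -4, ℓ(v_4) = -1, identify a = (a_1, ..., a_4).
a = (-1, -4, 1, 4)

Write a = (a_1, ..., a_4) in the standard basis. For each basis vector v_i, ℓ(v_i) = <v_i, a> is a linear equation in the a_j's. Collect the n equations into a matrix system V a = ℓ, where row i of V is v_i (expressed in the standard basis). Since V is invertible (lower-triangular with 1s on the diagonal, up to permutation), solve by back-substitution:
  V =
[[0, -1, -1, 1],
 [-1, 1, 1, 0],
 [0, 1, 0, 0],
 [1, 0, 0, 0]]
  V a = (7, -2, -4, -1)
Solving gives a = (-1, -4, 1, 4).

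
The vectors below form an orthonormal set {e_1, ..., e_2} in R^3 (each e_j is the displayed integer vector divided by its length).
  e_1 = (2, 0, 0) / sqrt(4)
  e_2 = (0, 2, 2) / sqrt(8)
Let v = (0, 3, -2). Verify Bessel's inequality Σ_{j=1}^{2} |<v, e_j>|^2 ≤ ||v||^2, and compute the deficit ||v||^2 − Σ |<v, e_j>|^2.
Σ |<v, e_j>|^2 = 1/2; ||v||^2 = 13; deficit = 25/2

Write each e_j = u_j / sqrt(<u_j, u_j>) where u_j is the displayed integer vector. Then <v, e_j> = <v, u_j> / sqrt(<u_j, u_j>), so |<v, e_j>|^2 = <v, u_j>^2 / <u_j, u_j>.
Coefficients: <v, e_1> = 0/sqrt(4), <v, e_2> = 2/sqrt(8).
Square and sum: Σ |<v, e_j>|^2 = 1/2.
Compute ||v||^2 = v·v = 13.
Deficit = 13 − 1/2 = 25/2 ≥ 0, confirming Bessel's inequality. (The deficit equals ||v − Σ <v,e_j> e_j||^2, the squared distance from v to span{e_j}.)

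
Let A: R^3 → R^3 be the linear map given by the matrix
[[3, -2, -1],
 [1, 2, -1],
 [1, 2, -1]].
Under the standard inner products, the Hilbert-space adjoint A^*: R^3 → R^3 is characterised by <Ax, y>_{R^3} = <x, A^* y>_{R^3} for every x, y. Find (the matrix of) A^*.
A^* = A^T =
[[3, 1, 1],
 [-2, 2, 2],
 [-1, -1, -1]]

For real matrices with standard dot products, the defining identity <Ax, y> = <x, A^* y> gives (Ax)^T y = x^T (A^*) y, i.e. x^T A^T y = x^T (A^*) y. Since this holds for all x, y, we must have A^* = A^T. Therefore
A^* =
[[3, 1, 1],
 [-2, 2, 2],
 [-1, -1, -1]].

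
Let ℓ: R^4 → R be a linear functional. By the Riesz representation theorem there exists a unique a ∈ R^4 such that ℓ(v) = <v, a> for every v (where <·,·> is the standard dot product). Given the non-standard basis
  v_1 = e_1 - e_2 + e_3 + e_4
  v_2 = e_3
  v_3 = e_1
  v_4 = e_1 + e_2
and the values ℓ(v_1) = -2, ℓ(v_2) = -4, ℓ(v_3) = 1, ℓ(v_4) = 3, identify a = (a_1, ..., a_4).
a = (1, 2, -4, 3)

Write a = (a_1, ..., a_4) in the standard basis. For each basis vector v_i, ℓ(v_i) = <v_i, a> is a linear equation in the a_j's. Collect the n equations into a matrix system V a = ℓ, where row i of V is v_i (expressed in the standard basis). Since V is invertible (lower-triangular with 1s on the diagonal, up to permutation), solve by back-substitution:
  V =
[[1, -1, 1, 1],
 [0, 0, 1, 0],
 [1, 0, 0, 0],
 [1, 1, 0, 0]]
  V a = (-2, -4, 1, 3)
Solving gives a = (1, 2, -4, 3).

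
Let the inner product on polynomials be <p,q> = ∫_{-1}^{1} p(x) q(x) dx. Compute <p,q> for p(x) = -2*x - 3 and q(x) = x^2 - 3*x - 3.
<p,q> = 20

Expand the product: p(x)·q(x) = -2*x^3 + 3*x^2 + 15*x + 9.
∫_{-1}^{1} of each monomial x^k gives [2/(k+1) if k even, 0 if k odd]. Integrating term-by-term (or equivalently evaluating the antiderivative F(x) = -x^4/2 + x^3 + 15*x^2/2 + 9*x at the endpoints):
  F(1) − F(−1) = 17 − (-3) = 20.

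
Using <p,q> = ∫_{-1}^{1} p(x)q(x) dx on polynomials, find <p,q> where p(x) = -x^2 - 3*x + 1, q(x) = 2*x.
<p,q> = -4

Expand the product: p(x)·q(x) = -2*x^3 - 6*x^2 + 2*x.
∫_{-1}^{1} of each monomial x^k gives [2/(k+1) if k even, 0 if k odd]. Integrating term-by-term (or equivalently evaluating the antiderivative F(x) = -x^4/2 - 2*x^3 + x^2 at the endpoints):
  F(1) − F(−1) = -3/2 − (5/2) = -4.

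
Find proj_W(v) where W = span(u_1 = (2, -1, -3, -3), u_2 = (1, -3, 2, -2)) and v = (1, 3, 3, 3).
proj_W(v) = (-693/389, 569/389, 728/389, 1084/389)

Set up U = [u_1 | ... | u_2] ∈ R^(4×2). The projector onto W = col(U) is P = U (U^T U)^(-1) U^T.
Compute U^T U =
  [23, 5]
  [5, 18],
and U^T v = (-19, -8).
Solve U^T U · c = U^T v for the coefficients: c = (-302/389, -89/389). The projection is proj_W(v) = U c.
Check: (v - proj_W(v)) · u_1 = 0  (should be 0).
Check: (v - proj_W(v)) · u_2 = 0  (should be 0).
Result: proj_W(v) = (-693/389, 569/389, 728/389, 1084/389).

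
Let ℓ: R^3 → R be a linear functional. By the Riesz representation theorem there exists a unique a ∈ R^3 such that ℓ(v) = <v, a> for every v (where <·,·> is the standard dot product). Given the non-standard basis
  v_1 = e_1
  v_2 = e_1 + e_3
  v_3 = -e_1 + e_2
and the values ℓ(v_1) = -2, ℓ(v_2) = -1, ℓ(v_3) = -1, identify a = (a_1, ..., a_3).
a = (-2, -3, 1)

Write a = (a_1, ..., a_3) in the standard basis. For each basis vector v_i, ℓ(v_i) = <v_i, a> is a linear equation in the a_j's. Collect the n equations into a matrix system V a = ℓ, where row i of V is v_i (expressed in the standard basis). Since V is invertible (lower-triangular with 1s on the diagonal, up to permutation), solve by back-substitution:
  V =
[[1, 0, 0],
 [1, 0, 1],
 [-1, 1, 0]]
  V a = (-2, -1, -1)
Solving gives a = (-2, -3, 1).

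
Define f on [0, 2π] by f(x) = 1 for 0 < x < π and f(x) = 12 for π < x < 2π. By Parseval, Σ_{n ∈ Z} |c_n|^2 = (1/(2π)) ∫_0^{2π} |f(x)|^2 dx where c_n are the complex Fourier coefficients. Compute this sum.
Σ |c_n|^2 = 145/2

Parseval equates the L^2 energy of f (normalised by 1/(2π)) with the ℓ^2 sum of its Fourier coefficients: (1/(2π)) ∫_0^{2π} |f|^2 = Σ |c_n|^2.
Compute the left side: (1/(2π)) [∫_0^π 1^2 dx + ∫_π^{2π} 12^2 dx] = (1/(2π)) · (1π + 144π) = (1 + 144)/2 = 145/2.
So Σ_{n ∈ Z} |c_n|^2 = 145/2.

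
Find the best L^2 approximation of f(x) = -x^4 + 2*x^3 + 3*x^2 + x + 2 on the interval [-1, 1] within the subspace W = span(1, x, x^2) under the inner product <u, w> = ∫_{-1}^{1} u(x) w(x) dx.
g(x) = 15*x^2/7 + 11*x/5 + 73/35

The best approximation g ∈ W is the orthogonal projection of f onto W. Writing g = a_0 + a_1 x + a_2 x^2, the coefficients solve the normal equations G · a = b where
  G_{ij} = <φ_i, φ_j> and b_i = <f, φ_i>, with φ_0 = 1, φ_1 = x, φ_2 = x^2.
G =
  [2, 0, 2/3]
  [0, 2/3, 0]
  [2/3, 0, 2/5],
b = (28/5, 22/15, 236/105).
Solving gives a_0 = 73/35, a_1 = 11/5, a_2 = 15/7, so
  g(x) = 15*x^2/7 + 11*x/5 + 73/35.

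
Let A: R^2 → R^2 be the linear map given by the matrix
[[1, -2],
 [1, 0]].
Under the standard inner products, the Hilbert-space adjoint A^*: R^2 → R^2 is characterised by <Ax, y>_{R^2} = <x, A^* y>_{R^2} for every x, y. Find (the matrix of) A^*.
A^* = A^T =
[[1, 1],
 [-2, 0]]

For real matrices with standard dot products, the defining identity <Ax, y> = <x, A^* y> gives (Ax)^T y = x^T (A^*) y, i.e. x^T A^T y = x^T (A^*) y. Since this holds for all x, y, we must have A^* = A^T. Therefore
A^* =
[[1, 1],
 [-2, 0]].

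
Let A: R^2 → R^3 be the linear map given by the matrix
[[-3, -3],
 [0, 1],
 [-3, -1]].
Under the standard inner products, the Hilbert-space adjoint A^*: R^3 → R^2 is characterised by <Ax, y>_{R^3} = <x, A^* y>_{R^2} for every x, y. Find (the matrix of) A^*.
A^* = A^T =
[[-3, 0, -3],
 [-3, 1, -1]]

For real matrices with standard dot products, the defining identity <Ax, y> = <x, A^* y> gives (Ax)^T y = x^T (A^*) y, i.e. x^T A^T y = x^T (A^*) y. Since this holds for all x, y, we must have A^* = A^T. Therefore
A^* =
[[-3, 0, -3],
 [-3, 1, -1]].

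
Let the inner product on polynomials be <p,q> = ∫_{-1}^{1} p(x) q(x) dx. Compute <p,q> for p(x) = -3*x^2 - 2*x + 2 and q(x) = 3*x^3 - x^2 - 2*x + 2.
<p,q> = 62/15

Expand the product: p(x)·q(x) = -9*x^5 - 3*x^4 + 14*x^3 - 4*x^2 - 8*x + 4.
∫_{-1}^{1} of each monomial x^k gives [2/(k+1) if k even, 0 if k odd]. Integrating term-by-term (or equivalently evaluating the antiderivative F(x) = -3*x^6/2 - 3*x^5/5 + 7*x^4/2 - 4*x^3/3 - 4*x^2 + 4*x at the endpoints):
  F(1) − F(−1) = 1/15 − (-61/15) = 62/15.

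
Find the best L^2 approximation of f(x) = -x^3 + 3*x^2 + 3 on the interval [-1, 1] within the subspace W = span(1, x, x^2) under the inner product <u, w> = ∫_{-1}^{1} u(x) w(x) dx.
g(x) = 3*x^2 - 3*x/5 + 3

The best approximation g ∈ W is the orthogonal projection of f onto W. Writing g = a_0 + a_1 x + a_2 x^2, the coefficients solve the normal equations G · a = b where
  G_{ij} = <φ_i, φ_j> and b_i = <f, φ_i>, with φ_0 = 1, φ_1 = x, φ_2 = x^2.
G =
  [2, 0, 2/3]
  [0, 2/3, 0]
  [2/3, 0, 2/5],
b = (8, -2/5, 16/5).
Solving gives a_0 = 3, a_1 = -3/5, a_2 = 3, so
  g(x) = 3*x^2 - 3*x/5 + 3.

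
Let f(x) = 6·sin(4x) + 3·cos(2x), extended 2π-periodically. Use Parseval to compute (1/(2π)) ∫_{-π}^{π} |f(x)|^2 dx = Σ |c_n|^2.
Σ |c_n|^2 = 45/2

Expand |f|^2 and use orthogonality of {sin(nx), cos(mx)} on [-π, π]:
  ∫_{-π}^{π} sin(nx)^2 dx = π, ∫ cos(mx)^2 dx = π, and cross terms integrate to 0.
So ∫_{-π}^{π} f(x)^2 dx = 6^2 · π + 3^2 · π = (36 + 9)π.
Divide by 2π: (36 + 9)/2 = 45/2.
By Parseval, this equals Σ |c_n|^2.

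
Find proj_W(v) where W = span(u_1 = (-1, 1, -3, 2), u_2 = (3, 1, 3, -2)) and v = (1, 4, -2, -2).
proj_W(v) = (13/6, 17/6, -1, 2/3)

Set up U = [u_1 | ... | u_2] ∈ R^(4×2). The projector onto W = col(U) is P = U (U^T U)^(-1) U^T.
Compute U^T U =
  [15, -15]
  [-15, 23],
and U^T v = (5, 5).
Solve U^T U · c = U^T v for the coefficients: c = (19/12, 5/4). The projection is proj_W(v) = U c.
Check: (v - proj_W(v)) · u_1 = 0  (should be 0).
Check: (v - proj_W(v)) · u_2 = 0  (should be 0).
Result: proj_W(v) = (13/6, 17/6, -1, 2/3).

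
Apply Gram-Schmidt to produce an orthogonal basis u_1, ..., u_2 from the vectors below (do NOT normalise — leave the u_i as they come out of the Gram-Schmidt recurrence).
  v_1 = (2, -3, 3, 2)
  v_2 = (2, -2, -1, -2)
Orthogonal basis:
  u_1 = (2, -3, 3, 2)
  u_2 = (23/13, -43/26, -35/26, -29/13)

Apply the Gram-Schmidt recurrence
  u_1 = v_1
  u_i = v_i − Σ_{j<i} ((v_i · u_j) / (u_j · u_j)) · u_j.

Step by step this gives:
  u_1 = (2, -3, 3, 2)
  u_2 = (23/13, -43/26, -35/26, -29/13)

Orthogonality check:
  u_2 · u_1 = 0 (should be 0)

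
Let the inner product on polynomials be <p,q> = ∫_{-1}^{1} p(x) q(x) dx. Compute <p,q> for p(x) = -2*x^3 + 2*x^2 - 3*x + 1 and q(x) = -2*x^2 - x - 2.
<p,q> = -34/5

Expand the product: p(x)·q(x) = 4*x^5 - 2*x^4 + 8*x^3 - 3*x^2 + 5*x - 2.
∫_{-1}^{1} of each monomial x^k gives [2/(k+1) if k even, 0 if k odd]. Integrating term-by-term (or equivalently evaluating the antiderivative F(x) = 2*x^6/3 - 2*x^5/5 + 2*x^4 - x^3 + 5*x^2/2 - 2*x at the endpoints):
  F(1) − F(−1) = 53/30 − (257/30) = -34/5.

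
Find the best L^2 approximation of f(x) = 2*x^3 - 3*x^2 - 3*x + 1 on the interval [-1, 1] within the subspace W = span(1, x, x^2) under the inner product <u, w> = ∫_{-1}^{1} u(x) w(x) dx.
g(x) = -3*x^2 - 9*x/5 + 1

The best approximation g ∈ W is the orthogonal projection of f onto W. Writing g = a_0 + a_1 x + a_2 x^2, the coefficients solve the normal equations G · a = b where
  G_{ij} = <φ_i, φ_j> and b_i = <f, φ_i>, with φ_0 = 1, φ_1 = x, φ_2 = x^2.
G =
  [2, 0, 2/3]
  [0, 2/3, 0]
  [2/3, 0, 2/5],
b = (0, -6/5, -8/15).
Solving gives a_0 = 1, a_1 = -9/5, a_2 = -3, so
  g(x) = -3*x^2 - 9*x/5 + 1.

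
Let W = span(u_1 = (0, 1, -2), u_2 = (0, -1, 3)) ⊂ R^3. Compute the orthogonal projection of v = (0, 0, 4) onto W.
proj_W(v) = (0, 0, 4)

Set up U = [u_1 | ... | u_2] ∈ R^(3×2). The projector onto W = col(U) is P = U (U^T U)^(-1) U^T.
Compute U^T U =
  [5, -7]
  [-7, 10],
and U^T v = (-8, 12).
Solve U^T U · c = U^T v for the coefficients: c = (4, 4). The projection is proj_W(v) = U c.
Check: (v - proj_W(v)) · u_1 = 0  (should be 0).
Check: (v - proj_W(v)) · u_2 = 0  (should be 0).
Result: proj_W(v) = (0, 0, 4).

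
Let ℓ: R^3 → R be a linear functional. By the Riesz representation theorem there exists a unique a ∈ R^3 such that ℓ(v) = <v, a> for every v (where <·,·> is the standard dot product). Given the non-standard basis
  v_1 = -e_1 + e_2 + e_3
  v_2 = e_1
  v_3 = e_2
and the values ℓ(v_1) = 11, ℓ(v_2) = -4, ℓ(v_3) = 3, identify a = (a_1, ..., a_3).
a = (-4, 3, 4)

Write a = (a_1, ..., a_3) in the standard basis. For each basis vector v_i, ℓ(v_i) = <v_i, a> is a linear equation in the a_j's. Collect the n equations into a matrix system V a = ℓ, where row i of V is v_i (expressed in the standard basis). Since V is invertible (lower-triangular with 1s on the diagonal, up to permutation), solve by back-substitution:
  V =
[[-1, 1, 1],
 [1, 0, 0],
 [0, 1, 0]]
  V a = (11, -4, 3)
Solving gives a = (-4, 3, 4).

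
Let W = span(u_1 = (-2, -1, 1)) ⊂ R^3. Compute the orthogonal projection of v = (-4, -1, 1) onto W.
proj_W(v) = (-10/3, -5/3, 5/3)

Set up U = [u_1 | ... | u_1] ∈ R^(3×1). The projector onto W = col(U) is P = U (U^T U)^(-1) U^T.
Compute U^T U =
  [6],
and U^T v = (10).
Solve U^T U · c = U^T v for the coefficients: c = (5/3). The projection is proj_W(v) = U c.
Check: (v - proj_W(v)) · u_1 = 0  (should be 0).
Result: proj_W(v) = (-10/3, -5/3, 5/3).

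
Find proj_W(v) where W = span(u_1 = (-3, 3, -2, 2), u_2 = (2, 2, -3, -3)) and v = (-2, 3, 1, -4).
proj_W(v) = (7/26, 37/26, -43/26, -23/26)

Set up U = [u_1 | ... | u_2] ∈ R^(4×2). The projector onto W = col(U) is P = U (U^T U)^(-1) U^T.
Compute U^T U =
  [26, 0]
  [0, 26],
and U^T v = (5, 11).
Solve U^T U · c = U^T v for the coefficients: c = (5/26, 11/26). The projection is proj_W(v) = U c.
Check: (v - proj_W(v)) · u_1 = 0  (should be 0).
Check: (v - proj_W(v)) · u_2 = 0  (should be 0).
Result: proj_W(v) = (7/26, 37/26, -43/26, -23/26).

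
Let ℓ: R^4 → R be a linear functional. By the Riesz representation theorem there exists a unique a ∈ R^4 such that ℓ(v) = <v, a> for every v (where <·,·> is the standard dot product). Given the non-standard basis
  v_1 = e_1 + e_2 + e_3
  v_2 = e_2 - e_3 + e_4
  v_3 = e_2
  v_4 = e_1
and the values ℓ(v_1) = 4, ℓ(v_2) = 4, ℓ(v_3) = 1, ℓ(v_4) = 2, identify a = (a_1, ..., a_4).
a = (2, 1, 1, 4)

Write a = (a_1, ..., a_4) in the standard basis. For each basis vector v_i, ℓ(v_i) = <v_i, a> is a linear equation in the a_j's. Collect the n equations into a matrix system V a = ℓ, where row i of V is v_i (expressed in the standard basis). Since V is invertible (lower-triangular with 1s on the diagonal, up to permutation), solve by back-substitution:
  V =
[[1, 1, 1, 0],
 [0, 1, -1, 1],
 [0, 1, 0, 0],
 [1, 0, 0, 0]]
  V a = (4, 4, 1, 2)
Solving gives a = (2, 1, 1, 4).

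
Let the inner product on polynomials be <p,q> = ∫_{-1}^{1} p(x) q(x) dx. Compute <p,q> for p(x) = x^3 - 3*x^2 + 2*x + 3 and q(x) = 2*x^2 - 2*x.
<p,q> = -28/15

Expand the product: p(x)·q(x) = 2*x^5 - 8*x^4 + 10*x^3 + 2*x^2 - 6*x.
∫_{-1}^{1} of each monomial x^k gives [2/(k+1) if k even, 0 if k odd]. Integrating term-by-term (or equivalently evaluating the antiderivative F(x) = x^6/3 - 8*x^5/5 + 5*x^4/2 + 2*x^3/3 - 3*x^2 at the endpoints):
  F(1) − F(−1) = -11/10 − (23/30) = -28/15.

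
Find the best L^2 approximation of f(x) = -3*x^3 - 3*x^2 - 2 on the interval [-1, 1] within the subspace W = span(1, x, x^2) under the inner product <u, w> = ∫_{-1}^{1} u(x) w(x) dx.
g(x) = -3*x^2 - 9*x/5 - 2

The best approximation g ∈ W is the orthogonal projection of f onto W. Writing g = a_0 + a_1 x + a_2 x^2, the coefficients solve the normal equations G · a = b where
  G_{ij} = <φ_i, φ_j> and b_i = <f, φ_i>, with φ_0 = 1, φ_1 = x, φ_2 = x^2.
G =
  [2, 0, 2/3]
  [0, 2/3, 0]
  [2/3, 0, 2/5],
b = (-6, -6/5, -38/15).
Solving gives a_0 = -2, a_1 = -9/5, a_2 = -3, so
  g(x) = -3*x^2 - 9*x/5 - 2.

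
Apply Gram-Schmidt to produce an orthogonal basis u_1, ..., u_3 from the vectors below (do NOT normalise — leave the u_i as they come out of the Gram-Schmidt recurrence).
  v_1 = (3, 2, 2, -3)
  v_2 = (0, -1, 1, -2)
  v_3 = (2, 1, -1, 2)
Orthogonal basis:
  u_1 = (3, 2, 2, -3)
  u_2 = (-9/13, -19/13, 7/13, -17/13)
  u_3 = (11/10, -9/10, -3/10, 3/10)

Apply the Gram-Schmidt recurrence
  u_1 = v_1
  u_i = v_i − Σ_{j<i} ((v_i · u_j) / (u_j · u_j)) · u_j.

Step by step this gives:
  u_1 = (3, 2, 2, -3)
  u_2 = (-9/13, -19/13, 7/13, -17/13)
  u_3 = (11/10, -9/10, -3/10, 3/10)

Orthogonality check:
  u_2 · u_1 = 0 (should be 0)
  u_3 · u_1 = 0 (should be 0)
  u_3 · u_2 = 0 (should be 0)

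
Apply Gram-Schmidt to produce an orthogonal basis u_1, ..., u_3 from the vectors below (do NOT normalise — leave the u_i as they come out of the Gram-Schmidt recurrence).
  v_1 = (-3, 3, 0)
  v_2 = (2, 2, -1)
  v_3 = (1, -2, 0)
Orthogonal basis:
  u_1 = (-3, 3, 0)
  u_2 = (2, 2, -1)
  u_3 = (-1/18, -1/18, -2/9)

Apply the Gram-Schmidt recurrence
  u_1 = v_1
  u_i = v_i − Σ_{j<i} ((v_i · u_j) / (u_j · u_j)) · u_j.

Step by step this gives:
  u_1 = (-3, 3, 0)
  u_2 = (2, 2, -1)
  u_3 = (-1/18, -1/18, -2/9)

Orthogonality check:
  u_2 · u_1 = 0 (should be 0)
  u_3 · u_1 = 0 (should be 0)
  u_3 · u_2 = 0 (should be 0)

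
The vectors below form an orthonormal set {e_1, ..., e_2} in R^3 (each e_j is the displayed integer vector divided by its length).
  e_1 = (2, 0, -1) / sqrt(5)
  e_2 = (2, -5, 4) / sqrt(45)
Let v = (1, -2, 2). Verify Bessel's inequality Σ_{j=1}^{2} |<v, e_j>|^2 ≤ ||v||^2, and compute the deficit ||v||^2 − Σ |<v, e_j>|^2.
Σ |<v, e_j>|^2 = 80/9; ||v||^2 = 9; deficit = 1/9

Write each e_j = u_j / sqrt(<u_j, u_j>) where u_j is the displayed integer vector. Then <v, e_j> = <v, u_j> / sqrt(<u_j, u_j>), so |<v, e_j>|^2 = <v, u_j>^2 / <u_j, u_j>.
Coefficients: <v, e_1> = 0/sqrt(5), <v, e_2> = 20/sqrt(45).
Square and sum: Σ |<v, e_j>|^2 = 80/9.
Compute ||v||^2 = v·v = 9.
Deficit = 9 − 80/9 = 1/9 ≥ 0, confirming Bessel's inequality. (The deficit equals ||v − Σ <v,e_j> e_j||^2, the squared distance from v to span{e_j}.)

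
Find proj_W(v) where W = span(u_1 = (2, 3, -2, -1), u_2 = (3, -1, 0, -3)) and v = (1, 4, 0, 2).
proj_W(v) = (-3/17, 56/17, -30/17, 18/17)

Set up U = [u_1 | ... | u_2] ∈ R^(4×2). The projector onto W = col(U) is P = U (U^T U)^(-1) U^T.
Compute U^T U =
  [18, 6]
  [6, 19],
and U^T v = (12, -7).
Solve U^T U · c = U^T v for the coefficients: c = (15/17, -11/17). The projection is proj_W(v) = U c.
Check: (v - proj_W(v)) · u_1 = 0  (should be 0).
Check: (v - proj_W(v)) · u_2 = 0  (should be 0).
Result: proj_W(v) = (-3/17, 56/17, -30/17, 18/17).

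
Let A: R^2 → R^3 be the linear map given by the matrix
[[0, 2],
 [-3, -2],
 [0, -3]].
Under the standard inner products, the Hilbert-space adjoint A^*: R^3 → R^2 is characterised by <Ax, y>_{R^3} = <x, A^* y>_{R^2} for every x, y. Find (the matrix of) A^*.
A^* = A^T =
[[0, -3, 0],
 [2, -2, -3]]

For real matrices with standard dot products, the defining identity <Ax, y> = <x, A^* y> gives (Ax)^T y = x^T (A^*) y, i.e. x^T A^T y = x^T (A^*) y. Since this holds for all x, y, we must have A^* = A^T. Therefore
A^* =
[[0, -3, 0],
 [2, -2, -3]].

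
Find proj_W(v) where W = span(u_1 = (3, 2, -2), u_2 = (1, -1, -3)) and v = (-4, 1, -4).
proj_W(v) = (-40/69, -275/138, -257/138)

Set up U = [u_1 | ... | u_2] ∈ R^(3×2). The projector onto W = col(U) is P = U (U^T U)^(-1) U^T.
Compute U^T U =
  [17, 7]
  [7, 11],
and U^T v = (-2, 7).
Solve U^T U · c = U^T v for the coefficients: c = (-71/138, 133/138). The projection is proj_W(v) = U c.
Check: (v - proj_W(v)) · u_1 = 0  (should be 0).
Check: (v - proj_W(v)) · u_2 = 0  (should be 0).
Result: proj_W(v) = (-40/69, -275/138, -257/138).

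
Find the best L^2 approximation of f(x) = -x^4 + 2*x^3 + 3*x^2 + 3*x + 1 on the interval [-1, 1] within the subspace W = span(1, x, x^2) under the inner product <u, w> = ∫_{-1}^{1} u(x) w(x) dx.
g(x) = 15*x^2/7 + 21*x/5 + 38/35

The best approximation g ∈ W is the orthogonal projection of f onto W. Writing g = a_0 + a_1 x + a_2 x^2, the coefficients solve the normal equations G · a = b where
  G_{ij} = <φ_i, φ_j> and b_i = <f, φ_i>, with φ_0 = 1, φ_1 = x, φ_2 = x^2.
G =
  [2, 0, 2/3]
  [0, 2/3, 0]
  [2/3, 0, 2/5],
b = (18/5, 14/5, 166/105).
Solving gives a_0 = 38/35, a_1 = 21/5, a_2 = 15/7, so
  g(x) = 15*x^2/7 + 21*x/5 + 38/35.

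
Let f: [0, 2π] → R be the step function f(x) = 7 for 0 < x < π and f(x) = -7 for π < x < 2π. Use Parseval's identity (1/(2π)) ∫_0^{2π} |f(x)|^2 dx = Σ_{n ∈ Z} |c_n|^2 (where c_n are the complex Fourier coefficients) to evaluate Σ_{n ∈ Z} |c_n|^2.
Σ |c_n|^2 = 49

Parseval equates the L^2 energy of f (normalised by 1/(2π)) with the ℓ^2 sum of its Fourier coefficients: (1/(2π)) ∫_0^{2π} |f|^2 = Σ |c_n|^2.
Compute the left side: (1/(2π)) [∫_0^π 7^2 dx + ∫_π^{2π} (-7)^2 dx] = (1/(2π)) · (49π + 49π) = (49 + 49)/2 = 49.
So Σ_{n ∈ Z} |c_n|^2 = 49.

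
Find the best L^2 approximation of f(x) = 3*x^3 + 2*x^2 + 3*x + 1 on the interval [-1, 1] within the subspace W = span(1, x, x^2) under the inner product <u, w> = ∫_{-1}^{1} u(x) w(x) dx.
g(x) = 2*x^2 + 24*x/5 + 1

The best approximation g ∈ W is the orthogonal projection of f onto W. Writing g = a_0 + a_1 x + a_2 x^2, the coefficients solve the normal equations G · a = b where
  G_{ij} = <φ_i, φ_j> and b_i = <f, φ_i>, with φ_0 = 1, φ_1 = x, φ_2 = x^2.
G =
  [2, 0, 2/3]
  [0, 2/3, 0]
  [2/3, 0, 2/5],
b = (10/3, 16/5, 22/15).
Solving gives a_0 = 1, a_1 = 24/5, a_2 = 2, so
  g(x) = 2*x^2 + 24*x/5 + 1.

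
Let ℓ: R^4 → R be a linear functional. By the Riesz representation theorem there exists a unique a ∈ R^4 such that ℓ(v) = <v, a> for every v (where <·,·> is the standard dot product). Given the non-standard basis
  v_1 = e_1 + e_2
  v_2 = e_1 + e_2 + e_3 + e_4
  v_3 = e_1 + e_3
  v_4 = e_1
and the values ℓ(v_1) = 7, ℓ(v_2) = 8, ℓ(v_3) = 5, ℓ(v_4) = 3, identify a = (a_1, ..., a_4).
a = (3, 4, 2, -1)

Write a = (a_1, ..., a_4) in the standard basis. For each basis vector v_i, ℓ(v_i) = <v_i, a> is a linear equation in the a_j's. Collect the n equations into a matrix system V a = ℓ, where row i of V is v_i (expressed in the standard basis). Since V is invertible (lower-triangular with 1s on the diagonal, up to permutation), solve by back-substitution:
  V =
[[1, 1, 0, 0],
 [1, 1, 1, 1],
 [1, 0, 1, 0],
 [1, 0, 0, 0]]
  V a = (7, 8, 5, 3)
Solving gives a = (3, 4, 2, -1).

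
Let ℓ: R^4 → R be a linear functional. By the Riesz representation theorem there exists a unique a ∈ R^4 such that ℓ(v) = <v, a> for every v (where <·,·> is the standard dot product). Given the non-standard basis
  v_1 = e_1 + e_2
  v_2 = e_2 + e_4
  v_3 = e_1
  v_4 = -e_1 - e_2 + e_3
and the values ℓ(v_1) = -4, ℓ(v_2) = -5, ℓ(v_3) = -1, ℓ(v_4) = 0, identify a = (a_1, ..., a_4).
a = (-1, -3, -4, -2)

Write a = (a_1, ..., a_4) in the standard basis. For each basis vector v_i, ℓ(v_i) = <v_i, a> is a linear equation in the a_j's. Collect the n equations into a matrix system V a = ℓ, where row i of V is v_i (expressed in the standard basis). Since V is invertible (lower-triangular with 1s on the diagonal, up to permutation), solve by back-substitution:
  V =
[[1, 1, 0, 0],
 [0, 1, 0, 1],
 [1, 0, 0, 0],
 [-1, -1, 1, 0]]
  V a = (-4, -5, -1, 0)
Solving gives a = (-1, -3, -4, -2).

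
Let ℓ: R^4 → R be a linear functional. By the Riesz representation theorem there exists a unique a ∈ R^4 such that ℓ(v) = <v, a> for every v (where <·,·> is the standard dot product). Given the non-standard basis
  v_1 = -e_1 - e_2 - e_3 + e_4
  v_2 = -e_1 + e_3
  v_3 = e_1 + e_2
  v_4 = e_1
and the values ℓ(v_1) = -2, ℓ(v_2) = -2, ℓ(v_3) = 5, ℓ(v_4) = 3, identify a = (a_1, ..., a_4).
a = (3, 2, 1, 4)

Write a = (a_1, ..., a_4) in the standard basis. For each basis vector v_i, ℓ(v_i) = <v_i, a> is a linear equation in the a_j's. Collect the n equations into a matrix system V a = ℓ, where row i of V is v_i (expressed in the standard basis). Since V is invertible (lower-triangular with 1s on the diagonal, up to permutation), solve by back-substitution:
  V =
[[-1, -1, -1, 1],
 [-1, 0, 1, 0],
 [1, 1, 0, 0],
 [1, 0, 0, 0]]
  V a = (-2, -2, 5, 3)
Solving gives a = (3, 2, 1, 4).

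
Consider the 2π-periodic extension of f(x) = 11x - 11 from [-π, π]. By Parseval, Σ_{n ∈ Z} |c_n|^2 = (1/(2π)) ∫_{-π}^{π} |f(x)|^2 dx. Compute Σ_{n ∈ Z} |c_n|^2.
Σ |c_n|^2 = 121π^2/3 + 121

Expand and integrate term by term over [-π, π]:
  ∫ (11x)^2 dx = 121·(2π^3/3); ∫ 2·11·(-11)·x dx = 0 (odd integrand); ∫ (-11)^2 dx = 121·2π.
So (1/(2π)) ∫_{-π}^{π} (11x - 11)^2 dx = 121π^2/3 + 121 = 121π^2/3 + 121.
Parseval ⇒ Σ |c_n|^2 = 121π^2/3 + 121.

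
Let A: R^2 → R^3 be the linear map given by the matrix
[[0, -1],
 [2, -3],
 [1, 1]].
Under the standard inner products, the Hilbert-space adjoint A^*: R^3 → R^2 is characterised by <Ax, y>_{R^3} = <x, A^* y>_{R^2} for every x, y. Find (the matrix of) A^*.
A^* = A^T =
[[0, 2, 1],
 [-1, -3, 1]]

For real matrices with standard dot products, the defining identity <Ax, y> = <x, A^* y> gives (Ax)^T y = x^T (A^*) y, i.e. x^T A^T y = x^T (A^*) y. Since this holds for all x, y, we must have A^* = A^T. Therefore
A^* =
[[0, 2, 1],
 [-1, -3, 1]].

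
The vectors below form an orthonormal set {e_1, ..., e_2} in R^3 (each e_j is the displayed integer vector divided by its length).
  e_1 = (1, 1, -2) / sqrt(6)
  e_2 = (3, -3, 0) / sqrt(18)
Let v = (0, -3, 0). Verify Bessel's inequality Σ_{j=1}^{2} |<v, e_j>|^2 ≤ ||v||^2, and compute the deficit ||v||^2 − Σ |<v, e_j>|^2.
Σ |<v, e_j>|^2 = 6; ||v||^2 = 9; deficit = 3

Write each e_j = u_j / sqrt(<u_j, u_j>) where u_j is the displayed integer vector. Then <v, e_j> = <v, u_j> / sqrt(<u_j, u_j>), so |<v, e_j>|^2 = <v, u_j>^2 / <u_j, u_j>.
Coefficients: <v, e_1> = -3/sqrt(6), <v, e_2> = 9/sqrt(18).
Square and sum: Σ |<v, e_j>|^2 = 6.
Compute ||v||^2 = v·v = 9.
Deficit = 9 − 6 = 3 ≥ 0, confirming Bessel's inequality. (The deficit equals ||v − Σ <v,e_j> e_j||^2, the squared distance from v to span{e_j}.)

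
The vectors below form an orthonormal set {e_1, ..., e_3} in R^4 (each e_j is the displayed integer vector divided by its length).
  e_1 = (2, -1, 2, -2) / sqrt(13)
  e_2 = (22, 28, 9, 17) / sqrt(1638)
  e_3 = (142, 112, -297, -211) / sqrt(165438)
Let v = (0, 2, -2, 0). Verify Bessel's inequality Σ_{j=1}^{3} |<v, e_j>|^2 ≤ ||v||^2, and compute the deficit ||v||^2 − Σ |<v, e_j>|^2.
Σ |<v, e_j>|^2 = 10104/1313; ||v||^2 = 8; deficit = 400/1313

Write each e_j = u_j / sqrt(<u_j, u_j>) where u_j is the displayed integer vector. Then <v, e_j> = <v, u_j> / sqrt(<u_j, u_j>), so |<v, e_j>|^2 = <v, u_j>^2 / <u_j, u_j>.
Coefficients: <v, e_1> = -6/sqrt(13), <v, e_2> = 38/sqrt(1638), <v, e_3> = 818/sqrt(165438).
Square and sum: Σ |<v, e_j>|^2 = 10104/1313.
Compute ||v||^2 = v·v = 8.
Deficit = 8 − 10104/1313 = 400/1313 ≥ 0, confirming Bessel's inequality. (The deficit equals ||v − Σ <v,e_j> e_j||^2, the squared distance from v to span{e_j}.)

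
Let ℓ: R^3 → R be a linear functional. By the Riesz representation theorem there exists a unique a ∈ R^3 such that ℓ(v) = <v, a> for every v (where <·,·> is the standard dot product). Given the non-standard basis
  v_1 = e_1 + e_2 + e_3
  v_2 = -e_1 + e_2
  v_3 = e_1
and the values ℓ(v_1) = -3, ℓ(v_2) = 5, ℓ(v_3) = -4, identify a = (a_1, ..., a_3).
a = (-4, 1, 0)

Write a = (a_1, ..., a_3) in the standard basis. For each basis vector v_i, ℓ(v_i) = <v_i, a> is a linear equation in the a_j's. Collect the n equations into a matrix system V a = ℓ, where row i of V is v_i (expressed in the standard basis). Since V is invertible (lower-triangular with 1s on the diagonal, up to permutation), solve by back-substitution:
  V =
[[1, 1, 1],
 [-1, 1, 0],
 [1, 0, 0]]
  V a = (-3, 5, -4)
Solving gives a = (-4, 1, 0).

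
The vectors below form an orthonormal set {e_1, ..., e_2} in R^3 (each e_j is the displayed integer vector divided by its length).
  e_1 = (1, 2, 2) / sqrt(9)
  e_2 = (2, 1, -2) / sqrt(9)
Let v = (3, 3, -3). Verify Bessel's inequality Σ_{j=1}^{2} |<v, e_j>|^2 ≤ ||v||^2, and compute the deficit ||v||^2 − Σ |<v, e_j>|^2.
Σ |<v, e_j>|^2 = 26; ||v||^2 = 27; deficit = 1

Write each e_j = u_j / sqrt(<u_j, u_j>) where u_j is the displayed integer vector. Then <v, e_j> = <v, u_j> / sqrt(<u_j, u_j>), so |<v, e_j>|^2 = <v, u_j>^2 / <u_j, u_j>.
Coefficients: <v, e_1> = 3/sqrt(9), <v, e_2> = 15/sqrt(9).
Square and sum: Σ |<v, e_j>|^2 = 26.
Compute ||v||^2 = v·v = 27.
Deficit = 27 − 26 = 1 ≥ 0, confirming Bessel's inequality. (The deficit equals ||v − Σ <v,e_j> e_j||^2, the squared distance from v to span{e_j}.)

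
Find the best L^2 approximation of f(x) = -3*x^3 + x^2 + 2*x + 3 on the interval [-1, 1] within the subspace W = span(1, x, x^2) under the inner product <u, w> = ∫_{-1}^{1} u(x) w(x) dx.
g(x) = x^2 + x/5 + 3

The best approximation g ∈ W is the orthogonal projection of f onto W. Writing g = a_0 + a_1 x + a_2 x^2, the coefficients solve the normal equations G · a = b where
  G_{ij} = <φ_i, φ_j> and b_i = <f, φ_i>, with φ_0 = 1, φ_1 = x, φ_2 = x^2.
G =
  [2, 0, 2/3]
  [0, 2/3, 0]
  [2/3, 0, 2/5],
b = (20/3, 2/15, 12/5).
Solving gives a_0 = 3, a_1 = 1/5, a_2 = 1, so
  g(x) = x^2 + x/5 + 3.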